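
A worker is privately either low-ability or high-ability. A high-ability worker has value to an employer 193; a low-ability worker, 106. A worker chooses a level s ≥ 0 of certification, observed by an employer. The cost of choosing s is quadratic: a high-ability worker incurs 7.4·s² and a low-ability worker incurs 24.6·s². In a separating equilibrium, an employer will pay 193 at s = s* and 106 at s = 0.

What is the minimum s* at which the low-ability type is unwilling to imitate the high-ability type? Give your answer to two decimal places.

The low-ability type at s = 0 receives 106; imitating at s* yields 193 − 24.6·s*².
Indifference: 106 = 193 − 24.6·s*², so s*² = (193 − 106) / 24.6 ≈ 3.5366.
s* = √3.5366 ≈ 1.88.

1.88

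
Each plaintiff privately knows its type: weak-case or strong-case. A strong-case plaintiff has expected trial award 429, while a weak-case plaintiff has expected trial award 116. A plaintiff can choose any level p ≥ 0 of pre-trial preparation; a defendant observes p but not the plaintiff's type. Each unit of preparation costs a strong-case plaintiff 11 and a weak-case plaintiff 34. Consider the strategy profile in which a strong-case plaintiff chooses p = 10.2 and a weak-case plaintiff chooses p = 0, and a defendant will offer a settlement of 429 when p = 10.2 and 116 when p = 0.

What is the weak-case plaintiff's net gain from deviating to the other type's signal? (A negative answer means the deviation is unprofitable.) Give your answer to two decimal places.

-33.80

Playing p = 0 the weak-case plaintiff receives 116.
Deviating to p = 10.2 brings payment 429 at cost 34 × 10.2 = 346.8, netting 82.2.
Gain from deviating: 82.2 − 116 = -33.80.
The gain is negative, so the weak-case type's incentive-compatibility constraint is satisfied.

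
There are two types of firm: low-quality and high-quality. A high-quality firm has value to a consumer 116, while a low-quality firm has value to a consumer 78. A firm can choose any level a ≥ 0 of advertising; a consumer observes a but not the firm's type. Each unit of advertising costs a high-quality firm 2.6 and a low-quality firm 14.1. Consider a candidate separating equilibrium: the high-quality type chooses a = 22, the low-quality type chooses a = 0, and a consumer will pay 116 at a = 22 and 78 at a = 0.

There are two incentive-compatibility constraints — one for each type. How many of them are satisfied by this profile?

1

High-quality type: signal → 116 − 2.6 × 22 = 58.8; deviate to 0 → 78. IC fails (58.8 < 78).
Low-quality type: stay at 0 → 78; mimic → 116 − 14.1 × 22 = -194.2. IC holds (78 ≥ -194.2).
1 of 2 constraints hold, so this profile is not an equilibrium.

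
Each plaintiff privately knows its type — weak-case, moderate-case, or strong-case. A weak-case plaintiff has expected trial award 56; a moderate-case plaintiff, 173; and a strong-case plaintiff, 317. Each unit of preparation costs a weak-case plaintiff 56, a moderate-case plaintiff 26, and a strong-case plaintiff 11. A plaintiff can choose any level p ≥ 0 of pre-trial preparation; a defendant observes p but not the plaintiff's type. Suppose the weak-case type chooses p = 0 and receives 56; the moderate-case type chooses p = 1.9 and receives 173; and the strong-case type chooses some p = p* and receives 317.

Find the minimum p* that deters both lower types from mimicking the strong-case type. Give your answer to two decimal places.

7.44

Weak-case type (on-path payoff 56) won't mimic when 56 ≥ 317 − 56·p*, i.e. p* ≥ 4.66.
Moderate-case type (on-path payoff 173 − 26×1.9 = 123.6) won't mimic when 123.6 ≥ 317 − 26·p*, i.e. p* ≥ 7.44.
Both must hold, so p* = max(4.66, 7.44) = 7.44. The moderate-case type's constraint binds.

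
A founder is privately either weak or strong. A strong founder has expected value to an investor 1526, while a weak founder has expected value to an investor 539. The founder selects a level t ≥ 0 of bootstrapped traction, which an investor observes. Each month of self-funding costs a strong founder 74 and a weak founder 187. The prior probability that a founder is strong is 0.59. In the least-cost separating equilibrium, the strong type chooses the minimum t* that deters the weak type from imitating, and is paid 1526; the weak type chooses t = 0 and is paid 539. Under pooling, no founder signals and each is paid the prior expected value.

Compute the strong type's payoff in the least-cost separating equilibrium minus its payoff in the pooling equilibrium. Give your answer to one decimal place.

14.1

Least-cost separating signal: t* solves 539 = 1526 − 187·t*, so t* = (1526 − 539)/187 ≈ 5.2781.
Strong type's separating payoff: 1526 − 74 × t* = 1526 − 74 × (1526 − 539)/187 = 1526 − 73038/187 ≈ 1135.422.
Pooling payoff: 0.59 × 1526 + 0.41 × 539 = 1121.33.
Difference: 1135.422 − 1121.33 = 14.092, i.e. 14.1 to one decimal place.
The strong type prefers to separate.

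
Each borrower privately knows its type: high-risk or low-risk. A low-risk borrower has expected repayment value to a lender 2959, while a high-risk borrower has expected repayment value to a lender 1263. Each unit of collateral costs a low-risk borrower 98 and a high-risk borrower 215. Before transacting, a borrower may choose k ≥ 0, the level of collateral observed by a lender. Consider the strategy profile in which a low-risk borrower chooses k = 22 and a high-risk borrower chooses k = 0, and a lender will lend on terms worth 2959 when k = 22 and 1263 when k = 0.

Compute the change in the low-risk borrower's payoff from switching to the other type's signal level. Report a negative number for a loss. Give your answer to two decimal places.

Playing k = 22 the low-risk borrower receives 2959 − 98 × 22 = 803.
Deviating to k = 0 yields 1263 instead.
Gain from deviating: 1263 − 803 = 460.00.
The gain is positive, so the low-risk type's incentive-compatibility constraint is violated — this profile is not a separating equilibrium.

460.00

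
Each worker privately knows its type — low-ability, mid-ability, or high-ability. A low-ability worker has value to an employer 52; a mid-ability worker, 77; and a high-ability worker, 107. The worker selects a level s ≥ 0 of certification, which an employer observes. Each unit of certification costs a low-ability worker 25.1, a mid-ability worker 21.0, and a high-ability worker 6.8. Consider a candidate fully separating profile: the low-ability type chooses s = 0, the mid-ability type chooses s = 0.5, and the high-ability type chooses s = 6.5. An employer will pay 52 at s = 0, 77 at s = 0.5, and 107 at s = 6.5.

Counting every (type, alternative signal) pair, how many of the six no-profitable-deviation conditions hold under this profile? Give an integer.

4

Low-ability (own payoff 52): to s=0.5 gives 77 − 25.1×0.5 = 64.45 → profitable ✗; to s=6.5 gives 107 − 25.1×6.5 = -56.15 → no gain ✓.
Mid-ability (own payoff 77 − 21.0×0.5 = 66.5): to s=0 gives 52 → no gain ✓; to s=6.5 gives 107 − 21.0×6.5 = -29.5 → no gain ✓.
High-ability (own payoff 107 − 6.8×6.5 = 62.8): to s=0 gives 52 → no gain ✓; to s=0.5 gives 77 − 6.8×0.5 = 73.6 → profitable ✗.
4 of the 6 constraints hold; not an equilibrium.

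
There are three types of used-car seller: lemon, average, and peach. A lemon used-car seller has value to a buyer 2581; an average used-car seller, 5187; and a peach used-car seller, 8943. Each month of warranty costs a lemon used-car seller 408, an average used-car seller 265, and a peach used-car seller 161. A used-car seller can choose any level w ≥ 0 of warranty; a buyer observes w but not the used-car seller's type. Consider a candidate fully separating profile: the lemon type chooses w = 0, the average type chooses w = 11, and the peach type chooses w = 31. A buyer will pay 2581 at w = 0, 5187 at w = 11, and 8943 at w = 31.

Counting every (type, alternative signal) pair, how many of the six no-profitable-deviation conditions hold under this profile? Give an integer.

5

Peach (own payoff 8943 − 161×31 = 3952): to w=0 gives 2581 → no gain ✓; to w=11 gives 5187 − 161×11 = 3416 → no gain ✓.
Average (own payoff 5187 − 265×11 = 2272): to w=0 gives 2581 → profitable ✗; to w=31 gives 8943 − 265×31 = 728 → no gain ✓.
Lemon (own payoff 2581): to w=11 gives 5187 − 408×11 = 699 → no gain ✓; to w=31 gives 8943 − 408×31 = -3705 → no gain ✓.
5 of the 6 constraints hold; not an equilibrium.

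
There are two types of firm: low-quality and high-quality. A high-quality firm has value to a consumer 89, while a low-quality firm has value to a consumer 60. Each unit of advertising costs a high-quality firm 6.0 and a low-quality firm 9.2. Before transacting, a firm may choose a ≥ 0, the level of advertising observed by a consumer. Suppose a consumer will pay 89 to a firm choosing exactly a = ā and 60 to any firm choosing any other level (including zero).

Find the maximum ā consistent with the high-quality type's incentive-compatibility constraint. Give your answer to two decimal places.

Choosing ā yields the high-quality type 89 − 6.0·ā; choosing zero yields 60.
The high-quality type is indifferent at 89 − 6.0·ā = 60, i.e. ā = (89 − 60) / 6.0 ≈ 4.83.
For any ā above 4.83 the high-quality type would rather pool at zero, so separation collapses.

4.83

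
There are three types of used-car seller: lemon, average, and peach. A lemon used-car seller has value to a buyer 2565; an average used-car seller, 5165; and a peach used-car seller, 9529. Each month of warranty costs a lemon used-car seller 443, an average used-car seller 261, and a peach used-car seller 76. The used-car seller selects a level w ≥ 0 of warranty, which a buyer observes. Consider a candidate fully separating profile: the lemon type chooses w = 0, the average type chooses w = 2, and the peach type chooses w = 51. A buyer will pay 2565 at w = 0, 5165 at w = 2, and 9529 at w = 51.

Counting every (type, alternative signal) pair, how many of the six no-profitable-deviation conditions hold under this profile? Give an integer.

Lemon (own payoff 2565): to w=2 gives 5165 − 443×2 = 4279 → profitable ✗; to w=51 gives 9529 − 443×51 = -13064 → no gain ✓.
Peach (own payoff 9529 − 76×51 = 5653): to w=0 gives 2565 → no gain ✓; to w=2 gives 5165 − 76×2 = 5013 → no gain ✓.
Average (own payoff 5165 − 261×2 = 4643): to w=0 gives 2565 → no gain ✓; to w=51 gives 9529 − 261×51 = -3782 → no gain ✓.
5 of the 6 constraints hold; not an equilibrium.

5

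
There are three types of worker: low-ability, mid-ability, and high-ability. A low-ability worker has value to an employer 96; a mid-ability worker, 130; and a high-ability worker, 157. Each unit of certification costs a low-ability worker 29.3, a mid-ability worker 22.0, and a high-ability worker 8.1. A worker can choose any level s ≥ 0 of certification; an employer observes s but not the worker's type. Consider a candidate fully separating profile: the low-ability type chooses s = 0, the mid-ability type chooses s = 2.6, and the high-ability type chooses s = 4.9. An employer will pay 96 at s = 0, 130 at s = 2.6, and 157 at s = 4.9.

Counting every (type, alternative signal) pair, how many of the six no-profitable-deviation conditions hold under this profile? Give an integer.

High-ability (own payoff 157 − 8.1×4.9 = 117.31): to s=0 gives 96 → no gain ✓; to s=2.6 gives 130 − 8.1×2.6 = 108.94 → no gain ✓.
Low-ability (own payoff 96): to s=2.6 gives 130 − 29.3×2.6 = 53.82 → no gain ✓; to s=4.9 gives 157 − 29.3×4.9 = 13.43 → no gain ✓.
Mid-ability (own payoff 130 − 22.0×2.6 = 72.8): to s=0 gives 96 → profitable ✗; to s=4.9 gives 157 − 22.0×4.9 = 49.2 → no gain ✓.
5 of the 6 constraints hold; not an equilibrium.

5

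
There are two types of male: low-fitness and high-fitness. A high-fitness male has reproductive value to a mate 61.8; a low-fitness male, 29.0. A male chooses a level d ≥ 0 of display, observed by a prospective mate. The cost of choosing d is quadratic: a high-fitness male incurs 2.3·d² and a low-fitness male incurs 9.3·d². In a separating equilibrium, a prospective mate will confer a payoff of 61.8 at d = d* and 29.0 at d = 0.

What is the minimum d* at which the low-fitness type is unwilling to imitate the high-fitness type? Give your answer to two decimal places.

The low-fitness type at d = 0 receives 29.0; imitating at d* yields 61.8 − 9.3·d*².
Indifference: 29.0 = 61.8 − 9.3·d*², so d*² = (61.8 − 29.0) / 9.3 ≈ 3.5269.
d* = √3.5269 ≈ 1.88.

1.88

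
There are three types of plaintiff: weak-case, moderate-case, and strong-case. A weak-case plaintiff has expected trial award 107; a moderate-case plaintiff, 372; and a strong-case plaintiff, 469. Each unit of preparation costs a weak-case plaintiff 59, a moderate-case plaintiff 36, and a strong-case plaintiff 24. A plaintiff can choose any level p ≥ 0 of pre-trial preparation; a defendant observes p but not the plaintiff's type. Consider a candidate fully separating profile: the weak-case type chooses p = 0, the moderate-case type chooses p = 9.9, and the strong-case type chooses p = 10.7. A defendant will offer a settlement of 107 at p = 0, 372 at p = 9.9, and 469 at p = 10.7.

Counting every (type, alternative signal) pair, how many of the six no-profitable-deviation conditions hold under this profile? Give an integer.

4

Strong-case (own payoff 469 − 24×10.7 = 212.2): to p=0 gives 107 → no gain ✓; to p=9.9 gives 372 − 24×9.9 = 134.4 → no gain ✓.
Moderate-case (own payoff 372 − 36×9.9 = 15.6): to p=0 gives 107 → profitable ✗; to p=10.7 gives 469 − 36×10.7 = 83.8 → profitable ✗.
Weak-case (own payoff 107): to p=9.9 gives 372 − 59×9.9 = -212.1 → no gain ✓; to p=10.7 gives 469 − 59×10.7 = -162.3 → no gain ✓.
4 of the 6 constraints hold; not an equilibrium.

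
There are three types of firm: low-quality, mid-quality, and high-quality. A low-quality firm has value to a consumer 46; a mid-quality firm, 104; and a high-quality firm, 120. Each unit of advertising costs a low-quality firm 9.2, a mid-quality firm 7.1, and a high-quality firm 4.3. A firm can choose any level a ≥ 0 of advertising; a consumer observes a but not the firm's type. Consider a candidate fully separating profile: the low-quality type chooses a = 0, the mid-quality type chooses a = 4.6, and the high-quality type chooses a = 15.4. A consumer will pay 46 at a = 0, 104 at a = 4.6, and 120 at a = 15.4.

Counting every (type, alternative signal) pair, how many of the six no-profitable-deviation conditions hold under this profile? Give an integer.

High-quality (own payoff 120 − 4.3×15.4 = 53.78): to a=0 gives 46 → no gain ✓; to a=4.6 gives 104 − 4.3×4.6 = 84.22 → profitable ✗.
Mid-quality (own payoff 104 − 7.1×4.6 = 71.34): to a=0 gives 46 → no gain ✓; to a=15.4 gives 120 − 7.1×15.4 = 10.66 → no gain ✓.
Low-quality (own payoff 46): to a=4.6 gives 104 − 9.2×4.6 = 61.68 → profitable ✗; to a=15.4 gives 120 − 9.2×15.4 = -21.68 → no gain ✓.
4 of the 6 constraints hold; not an equilibrium.

4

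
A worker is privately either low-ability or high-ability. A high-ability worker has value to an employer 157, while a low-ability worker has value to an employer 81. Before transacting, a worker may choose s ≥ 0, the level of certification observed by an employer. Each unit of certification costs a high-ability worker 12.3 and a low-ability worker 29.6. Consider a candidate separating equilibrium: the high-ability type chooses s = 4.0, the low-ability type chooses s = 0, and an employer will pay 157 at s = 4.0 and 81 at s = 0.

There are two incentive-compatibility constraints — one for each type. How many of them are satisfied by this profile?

High-ability type: signal → 157 − 12.3 × 4.0 = 107.8; deviate to 0 → 81. IC holds (107.8 ≥ 81).
Low-ability type: stay at 0 → 81; mimic → 157 − 29.6 × 4.0 = 38.6. IC holds (81 ≥ 38.6).
2 of 2 constraints hold, so this is a separating equilibrium.

2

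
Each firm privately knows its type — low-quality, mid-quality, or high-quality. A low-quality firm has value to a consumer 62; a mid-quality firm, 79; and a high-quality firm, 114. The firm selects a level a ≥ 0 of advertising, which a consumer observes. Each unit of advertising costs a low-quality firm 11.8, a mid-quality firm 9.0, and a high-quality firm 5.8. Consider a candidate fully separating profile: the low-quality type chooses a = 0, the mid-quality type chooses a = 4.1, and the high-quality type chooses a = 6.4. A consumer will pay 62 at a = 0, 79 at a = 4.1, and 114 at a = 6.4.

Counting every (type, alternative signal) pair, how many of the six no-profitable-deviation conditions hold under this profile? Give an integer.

4

Mid-quality (own payoff 79 − 9.0×4.1 = 42.1): to a=0 gives 62 → profitable ✗; to a=6.4 gives 114 − 9.0×6.4 = 56.4 → profitable ✗.
Low-quality (own payoff 62): to a=4.1 gives 79 − 11.8×4.1 = 30.62 → no gain ✓; to a=6.4 gives 114 − 11.8×6.4 = 38.48 → no gain ✓.
High-quality (own payoff 114 − 5.8×6.4 = 76.88): to a=0 gives 62 → no gain ✓; to a=4.1 gives 79 − 5.8×4.1 = 55.22 → no gain ✓.
4 of the 6 constraints hold; not an equilibrium.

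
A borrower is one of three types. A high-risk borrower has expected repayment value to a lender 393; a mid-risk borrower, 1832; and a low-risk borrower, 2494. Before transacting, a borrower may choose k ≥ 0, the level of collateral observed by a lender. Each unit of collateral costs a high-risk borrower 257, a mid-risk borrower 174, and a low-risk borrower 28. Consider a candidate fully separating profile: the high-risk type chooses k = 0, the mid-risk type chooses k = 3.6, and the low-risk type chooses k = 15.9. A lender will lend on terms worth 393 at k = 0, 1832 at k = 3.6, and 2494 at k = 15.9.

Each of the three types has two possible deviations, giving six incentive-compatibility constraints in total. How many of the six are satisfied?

5

Low-risk (own payoff 2494 − 28×15.9 = 2048.8): to k=0 gives 393 → no gain ✓; to k=3.6 gives 1832 − 28×3.6 = 1731.2 → no gain ✓.
Mid-risk (own payoff 1832 − 174×3.6 = 1205.6): to k=0 gives 393 → no gain ✓; to k=15.9 gives 2494 − 174×15.9 = -272.6 → no gain ✓.
High-risk (own payoff 393): to k=3.6 gives 1832 − 257×3.6 = 906.8 → profitable ✗; to k=15.9 gives 2494 − 257×15.9 = -1592.3 → no gain ✓.
5 of the 6 constraints hold; not an equilibrium.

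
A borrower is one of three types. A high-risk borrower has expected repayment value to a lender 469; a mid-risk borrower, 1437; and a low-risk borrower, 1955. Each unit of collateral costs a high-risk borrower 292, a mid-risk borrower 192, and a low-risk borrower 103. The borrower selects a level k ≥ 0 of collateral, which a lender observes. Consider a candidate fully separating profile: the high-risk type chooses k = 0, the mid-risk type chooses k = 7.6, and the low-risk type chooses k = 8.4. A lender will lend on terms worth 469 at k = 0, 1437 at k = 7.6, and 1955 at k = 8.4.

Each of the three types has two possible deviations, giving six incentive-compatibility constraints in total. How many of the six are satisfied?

4

Low-risk (own payoff 1955 − 103×8.4 = 1089.8): to k=0 gives 469 → no gain ✓; to k=7.6 gives 1437 − 103×7.6 = 654.2 → no gain ✓.
Mid-risk (own payoff 1437 − 192×7.6 = -22.2): to k=0 gives 469 → profitable ✗; to k=8.4 gives 1955 − 192×8.4 = 342.2 → profitable ✗.
High-risk (own payoff 469): to k=7.6 gives 1437 − 292×7.6 = -782.2 → no gain ✓; to k=8.4 gives 1955 − 292×8.4 = -497.8 → no gain ✓.
4 of the 6 constraints hold; not an equilibrium.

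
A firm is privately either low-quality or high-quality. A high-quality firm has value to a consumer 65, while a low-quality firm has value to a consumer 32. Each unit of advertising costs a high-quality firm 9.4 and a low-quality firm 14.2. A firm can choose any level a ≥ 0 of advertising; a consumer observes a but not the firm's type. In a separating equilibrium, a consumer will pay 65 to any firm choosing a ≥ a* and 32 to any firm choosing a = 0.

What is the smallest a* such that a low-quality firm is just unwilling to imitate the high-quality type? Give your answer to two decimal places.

A low-quality firm choosing a = 0 receives 32.
Imitating at a* instead would pay 65 at cost 14.2·a*, netting 65 − 14.2·a*.
Indifference: 32 = 65 − 14.2·a*, so a* = (65 − 32) / 14.2 ≈ 2.32.
This is the low-quality type's binding incentive-compatibility constraint; any a ≥ 2.32 sustains separation on that side.

2.32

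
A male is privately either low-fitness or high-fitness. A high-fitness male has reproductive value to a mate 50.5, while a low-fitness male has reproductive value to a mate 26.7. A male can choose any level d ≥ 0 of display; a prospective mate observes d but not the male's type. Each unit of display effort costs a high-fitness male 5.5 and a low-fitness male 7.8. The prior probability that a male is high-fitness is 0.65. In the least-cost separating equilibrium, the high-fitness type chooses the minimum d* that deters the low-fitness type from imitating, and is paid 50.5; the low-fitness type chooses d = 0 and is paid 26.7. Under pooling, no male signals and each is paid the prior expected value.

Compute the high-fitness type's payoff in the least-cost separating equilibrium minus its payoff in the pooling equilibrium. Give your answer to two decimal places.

-8.45

Least-cost separating signal: d* solves 26.7 = 50.5 − 7.8·d*, so d* = (50.5 − 26.7)/7.8 ≈ 3.0513.
High-fitness type's separating payoff: 50.5 − 5.5 × d* = 50.5 − 5.5 × (50.5 − 26.7)/7.8 = 50.5 − 130.9/7.8 ≈ 33.7179.
Pooling payoff: 0.65 × 50.5 + 0.35 × 26.7 = 42.17.
Difference: 33.7179 − 42.17 = -8.4521, i.e. -8.45 to two decimal places.
The high-fitness type would prefer the pooling outcome.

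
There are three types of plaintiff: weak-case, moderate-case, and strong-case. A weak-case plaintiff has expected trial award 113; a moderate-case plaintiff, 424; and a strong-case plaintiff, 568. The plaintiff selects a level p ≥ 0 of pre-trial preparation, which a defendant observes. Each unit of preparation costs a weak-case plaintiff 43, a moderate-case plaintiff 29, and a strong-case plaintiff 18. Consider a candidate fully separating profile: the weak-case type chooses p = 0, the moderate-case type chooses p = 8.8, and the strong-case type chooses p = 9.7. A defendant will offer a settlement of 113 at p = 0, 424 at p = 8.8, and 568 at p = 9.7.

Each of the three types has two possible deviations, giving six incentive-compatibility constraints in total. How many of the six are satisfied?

Strong-case (own payoff 568 − 18×9.7 = 393.4): to p=0 gives 113 → no gain ✓; to p=8.8 gives 424 − 18×8.8 = 265.6 → no gain ✓.
Weak-case (own payoff 113): to p=8.8 gives 424 − 43×8.8 = 45.6 → no gain ✓; to p=9.7 gives 568 − 43×9.7 = 150.9 → profitable ✗.
Moderate-case (own payoff 424 − 29×8.8 = 168.8): to p=0 gives 113 → no gain ✓; to p=9.7 gives 568 − 29×9.7 = 286.7 → profitable ✗.
4 of the 6 constraints hold; not an equilibrium.

4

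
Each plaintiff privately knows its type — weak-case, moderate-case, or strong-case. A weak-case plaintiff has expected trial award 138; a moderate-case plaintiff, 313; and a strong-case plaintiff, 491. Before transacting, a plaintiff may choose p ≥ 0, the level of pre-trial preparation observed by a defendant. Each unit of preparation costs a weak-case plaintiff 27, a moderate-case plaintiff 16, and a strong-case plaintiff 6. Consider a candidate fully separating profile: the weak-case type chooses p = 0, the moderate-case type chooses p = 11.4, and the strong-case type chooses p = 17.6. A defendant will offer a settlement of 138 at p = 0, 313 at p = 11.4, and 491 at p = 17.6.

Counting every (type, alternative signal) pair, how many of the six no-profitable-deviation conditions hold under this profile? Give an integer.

Weak-case (own payoff 138): to p=11.4 gives 313 − 27×11.4 = 5.2 → no gain ✓; to p=17.6 gives 491 − 27×17.6 = 15.8 → no gain ✓.
Moderate-case (own payoff 313 − 16×11.4 = 130.6): to p=0 gives 138 → profitable ✗; to p=17.6 gives 491 − 16×17.6 = 209.4 → profitable ✗.
Strong-case (own payoff 491 − 6×17.6 = 385.4): to p=0 gives 138 → no gain ✓; to p=11.4 gives 313 − 6×11.4 = 244.6 → no gain ✓.
4 of the 6 constraints hold; not an equilibrium.

4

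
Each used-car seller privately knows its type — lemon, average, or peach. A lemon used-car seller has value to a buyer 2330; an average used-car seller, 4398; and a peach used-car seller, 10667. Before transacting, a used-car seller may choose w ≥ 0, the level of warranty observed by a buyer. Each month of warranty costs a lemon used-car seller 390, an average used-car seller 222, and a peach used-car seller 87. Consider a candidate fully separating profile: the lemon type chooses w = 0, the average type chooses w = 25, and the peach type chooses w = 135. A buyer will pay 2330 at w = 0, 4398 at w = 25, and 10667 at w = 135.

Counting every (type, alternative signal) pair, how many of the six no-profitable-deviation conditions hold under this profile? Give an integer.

Average (own payoff 4398 − 222×25 = -1152): to w=0 gives 2330 → profitable ✗; to w=135 gives 10667 − 222×135 = -19303 → no gain ✓.
Peach (own payoff 10667 − 87×135 = -1078): to w=0 gives 2330 → profitable ✗; to w=25 gives 4398 − 87×25 = 2223 → profitable ✗.
Lemon (own payoff 2330): to w=25 gives 4398 − 390×25 = -5352 → no gain ✓; to w=135 gives 10667 − 390×135 = -41983 → no gain ✓.
3 of the 6 constraints hold; not an equilibrium.

3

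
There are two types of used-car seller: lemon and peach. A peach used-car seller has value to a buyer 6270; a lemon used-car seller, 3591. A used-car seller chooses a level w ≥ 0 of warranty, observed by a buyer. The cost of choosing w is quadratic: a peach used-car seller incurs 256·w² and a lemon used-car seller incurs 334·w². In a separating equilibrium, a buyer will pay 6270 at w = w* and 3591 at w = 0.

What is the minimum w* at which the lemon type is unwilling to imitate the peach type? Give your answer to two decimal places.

The lemon type at w = 0 receives 3591; imitating at w* yields 6270 − 334·w*².
Indifference: 3591 = 6270 − 334·w*², so w*² = (6270 − 3591) / 334 ≈ 8.0210.
w* = √8.0210 ≈ 2.83.

2.83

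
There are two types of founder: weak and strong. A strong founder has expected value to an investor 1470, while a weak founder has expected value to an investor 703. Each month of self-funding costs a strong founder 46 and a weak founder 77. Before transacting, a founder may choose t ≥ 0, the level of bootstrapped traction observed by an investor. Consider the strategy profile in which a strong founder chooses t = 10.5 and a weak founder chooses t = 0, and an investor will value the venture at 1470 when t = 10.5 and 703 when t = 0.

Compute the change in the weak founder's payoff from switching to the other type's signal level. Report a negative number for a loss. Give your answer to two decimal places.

Playing t = 0 the weak founder receives 703.
Deviating to t = 10.5 brings payment 1470 at cost 77 × 10.5 = 808.5, netting 661.5.
Gain from deviating: 661.5 − 703 = -41.50.
The gain is negative, so the weak type's incentive-compatibility constraint is satisfied.

-41.50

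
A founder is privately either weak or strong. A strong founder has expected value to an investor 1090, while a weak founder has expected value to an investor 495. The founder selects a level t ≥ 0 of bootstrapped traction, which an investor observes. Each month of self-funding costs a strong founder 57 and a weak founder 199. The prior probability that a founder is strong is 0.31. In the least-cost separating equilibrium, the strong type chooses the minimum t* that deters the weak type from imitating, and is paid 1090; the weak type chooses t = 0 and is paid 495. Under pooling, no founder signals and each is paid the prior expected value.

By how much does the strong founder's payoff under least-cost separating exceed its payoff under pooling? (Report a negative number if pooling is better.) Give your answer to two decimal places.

240.12

Least-cost separating signal: t* solves 495 = 1090 − 199·t*, so t* = (1090 − 495)/199 ≈ 2.9899.
Strong type's separating payoff: 1090 − 57 × t* = 1090 − 57 × (1090 − 495)/199 = 1090 − 33915/199 ≈ 919.5729.
Pooling payoff: 0.31 × 1090 + 0.69 × 495 = 679.45.
Difference: 919.5729 − 679.45 = 240.1229, i.e. 240.12 to two decimal places.
The strong type prefers to separate.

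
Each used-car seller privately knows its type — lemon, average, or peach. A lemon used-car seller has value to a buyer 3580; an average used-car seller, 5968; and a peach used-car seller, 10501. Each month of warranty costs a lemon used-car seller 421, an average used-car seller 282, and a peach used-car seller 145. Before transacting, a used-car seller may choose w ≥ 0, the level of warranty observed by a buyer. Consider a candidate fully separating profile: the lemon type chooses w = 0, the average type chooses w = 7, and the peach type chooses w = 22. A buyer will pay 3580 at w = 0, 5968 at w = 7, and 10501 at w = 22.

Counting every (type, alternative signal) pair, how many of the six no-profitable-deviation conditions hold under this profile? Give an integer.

Average (own payoff 5968 − 282×7 = 3994): to w=0 gives 3580 → no gain ✓; to w=22 gives 10501 − 282×22 = 4297 → profitable ✗.
Peach (own payoff 10501 − 145×22 = 7311): to w=0 gives 3580 → no gain ✓; to w=7 gives 5968 − 145×7 = 4953 → no gain ✓.
Lemon (own payoff 3580): to w=7 gives 5968 − 421×7 = 3021 → no gain ✓; to w=22 gives 10501 − 421×22 = 1239 → no gain ✓.
5 of the 6 constraints hold; not an equilibrium.

5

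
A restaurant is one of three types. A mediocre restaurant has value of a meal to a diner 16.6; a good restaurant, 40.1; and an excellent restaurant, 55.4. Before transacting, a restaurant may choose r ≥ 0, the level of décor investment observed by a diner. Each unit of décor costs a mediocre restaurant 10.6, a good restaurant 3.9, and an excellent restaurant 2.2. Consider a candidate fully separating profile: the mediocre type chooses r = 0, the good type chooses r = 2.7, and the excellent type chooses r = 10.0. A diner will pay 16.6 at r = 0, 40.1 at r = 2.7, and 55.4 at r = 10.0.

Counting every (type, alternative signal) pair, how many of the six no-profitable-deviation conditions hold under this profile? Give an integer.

5

Excellent (own payoff 55.4 − 2.2×10.0 = 33.4): to r=0 gives 16.6 → no gain ✓; to r=2.7 gives 40.1 − 2.2×2.7 = 34.16 → profitable ✗.
Good (own payoff 40.1 − 3.9×2.7 = 29.57): to r=0 gives 16.6 → no gain ✓; to r=10.0 gives 55.4 − 3.9×10.0 = 16.4 → no gain ✓.
Mediocre (own payoff 16.6): to r=2.7 gives 40.1 − 10.6×2.7 = 11.48 → no gain ✓; to r=10.0 gives 55.4 − 10.6×10.0 = -50.6 → no gain ✓.
5 of the 6 constraints hold; not an equilibrium.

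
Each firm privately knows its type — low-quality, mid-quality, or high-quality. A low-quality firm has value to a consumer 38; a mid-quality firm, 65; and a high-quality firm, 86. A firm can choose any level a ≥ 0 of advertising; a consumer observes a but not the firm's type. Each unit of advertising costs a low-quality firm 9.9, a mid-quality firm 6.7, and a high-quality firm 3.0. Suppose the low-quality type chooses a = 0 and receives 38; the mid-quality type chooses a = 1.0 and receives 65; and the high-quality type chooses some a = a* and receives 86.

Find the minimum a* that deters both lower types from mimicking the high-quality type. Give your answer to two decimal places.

4.85

Mid-quality type (on-path payoff 65 − 6.7×1.0 = 58.3) won't mimic when 58.3 ≥ 86 − 6.7·a*, i.e. a* ≥ 4.13.
Low-quality type (on-path payoff 38) won't mimic when 38 ≥ 86 − 9.9·a*, i.e. a* ≥ 4.85.
Both must hold, so a* = max(4.85, 4.13) = 4.85. The low-quality type's constraint binds.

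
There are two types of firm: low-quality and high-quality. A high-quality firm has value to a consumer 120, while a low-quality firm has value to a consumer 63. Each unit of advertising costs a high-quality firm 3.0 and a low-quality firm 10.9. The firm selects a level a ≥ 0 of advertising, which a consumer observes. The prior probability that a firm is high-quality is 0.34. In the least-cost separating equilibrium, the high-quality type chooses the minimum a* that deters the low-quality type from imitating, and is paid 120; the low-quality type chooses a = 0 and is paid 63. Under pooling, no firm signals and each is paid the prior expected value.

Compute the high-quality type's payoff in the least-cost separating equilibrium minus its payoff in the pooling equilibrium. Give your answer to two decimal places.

21.93

Least-cost separating signal: a* solves 63 = 120 − 10.9·a*, so a* = (120 − 63)/10.9 ≈ 5.2294.
High-quality type's separating payoff: 120 − 3.0 × a* = 120 − 3.0 × (120 − 63)/10.9 = 120 − 171/10.9 ≈ 104.3119.
Pooling payoff: 0.34 × 120 + 0.66 × 63 = 82.38.
Difference: 104.3119 − 82.38 = 21.9319, i.e. 21.93 to two decimal places.
The high-quality type prefers to separate.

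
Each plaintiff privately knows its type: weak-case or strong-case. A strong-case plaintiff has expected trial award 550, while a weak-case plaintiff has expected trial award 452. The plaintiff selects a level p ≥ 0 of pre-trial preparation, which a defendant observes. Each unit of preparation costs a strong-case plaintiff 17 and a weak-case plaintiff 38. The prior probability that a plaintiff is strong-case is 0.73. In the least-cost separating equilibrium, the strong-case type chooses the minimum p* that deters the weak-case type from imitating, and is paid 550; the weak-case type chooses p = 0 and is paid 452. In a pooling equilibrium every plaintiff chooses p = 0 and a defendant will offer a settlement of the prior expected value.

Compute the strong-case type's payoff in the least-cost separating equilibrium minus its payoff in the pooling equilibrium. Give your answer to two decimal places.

-17.38

Least-cost separating signal: p* solves 452 = 550 − 38·p*, so p* = (550 − 452)/38 ≈ 2.5789.
Strong-case type's separating payoff: 550 − 17 × p* = 550 − 17 × (550 − 452)/38 = 550 − 1666/38 ≈ 506.1579.
Pooling payoff: 0.73 × 550 + 0.27 × 452 = 523.54.
Difference: 506.1579 − 523.54 = -17.3821, i.e. -17.38 to two decimal places.
The strong-case type would prefer the pooling outcome.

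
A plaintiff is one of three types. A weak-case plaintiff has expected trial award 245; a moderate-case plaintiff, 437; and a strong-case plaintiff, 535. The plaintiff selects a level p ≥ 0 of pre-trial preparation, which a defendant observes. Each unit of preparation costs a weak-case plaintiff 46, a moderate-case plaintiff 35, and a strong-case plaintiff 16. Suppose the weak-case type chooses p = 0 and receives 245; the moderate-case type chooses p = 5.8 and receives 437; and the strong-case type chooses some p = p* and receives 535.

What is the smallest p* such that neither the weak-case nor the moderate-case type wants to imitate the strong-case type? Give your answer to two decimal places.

Moderate-case type (on-path payoff 437 − 35×5.8 = 234) won't mimic when 234 ≥ 535 − 35·p*, i.e. p* ≥ 8.60.
Weak-case type (on-path payoff 245) won't mimic when 245 ≥ 535 − 46·p*, i.e. p* ≥ 6.30.
Both must hold, so p* = max(6.30, 8.60) = 8.60. The moderate-case type's constraint binds.

8.60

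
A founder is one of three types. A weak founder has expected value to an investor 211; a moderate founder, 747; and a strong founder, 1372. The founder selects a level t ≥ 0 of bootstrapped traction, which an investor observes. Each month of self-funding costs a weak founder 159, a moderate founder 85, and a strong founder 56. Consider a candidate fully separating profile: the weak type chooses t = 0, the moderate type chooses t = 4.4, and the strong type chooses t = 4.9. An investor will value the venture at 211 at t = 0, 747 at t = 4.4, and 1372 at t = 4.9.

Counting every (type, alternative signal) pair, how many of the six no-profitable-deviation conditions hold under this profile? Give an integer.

Weak (own payoff 211): to t=4.4 gives 747 − 159×4.4 = 47.4 → no gain ✓; to t=4.9 gives 1372 − 159×4.9 = 592.9 → profitable ✗.
Strong (own payoff 1372 − 56×4.9 = 1097.6): to t=0 gives 211 → no gain ✓; to t=4.4 gives 747 − 56×4.4 = 500.6 → no gain ✓.
Moderate (own payoff 747 − 85×4.4 = 373): to t=0 gives 211 → no gain ✓; to t=4.9 gives 1372 − 85×4.9 = 955.5 → profitable ✗.
4 of the 6 constraints hold; not an equilibrium.

4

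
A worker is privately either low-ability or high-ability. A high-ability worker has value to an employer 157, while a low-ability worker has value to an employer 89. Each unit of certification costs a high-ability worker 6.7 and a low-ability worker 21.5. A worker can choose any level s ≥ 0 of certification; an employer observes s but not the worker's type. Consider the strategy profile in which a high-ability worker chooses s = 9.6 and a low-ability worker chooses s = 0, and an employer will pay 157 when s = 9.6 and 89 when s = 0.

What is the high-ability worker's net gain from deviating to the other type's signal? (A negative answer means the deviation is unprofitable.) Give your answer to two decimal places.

-3.68

Playing s = 9.6 the high-ability worker receives 157 − 6.7 × 9.6 = 92.68.
Deviating to s = 0 yields 89 instead.
Gain from deviating: 89 − 92.68 = -3.68.
The gain is negative, so the high-ability type's incentive-compatibility constraint is satisfied.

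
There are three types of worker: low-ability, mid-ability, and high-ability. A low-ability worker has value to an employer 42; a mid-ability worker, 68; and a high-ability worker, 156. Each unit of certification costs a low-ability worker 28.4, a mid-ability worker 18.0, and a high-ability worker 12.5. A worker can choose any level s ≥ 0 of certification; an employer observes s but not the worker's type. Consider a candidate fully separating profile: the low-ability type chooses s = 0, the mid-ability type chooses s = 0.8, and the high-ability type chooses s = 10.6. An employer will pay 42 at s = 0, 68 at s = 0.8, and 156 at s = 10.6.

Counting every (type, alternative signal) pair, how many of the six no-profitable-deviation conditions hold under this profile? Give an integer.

Low-ability (own payoff 42): to s=0.8 gives 68 − 28.4×0.8 = 45.28 → profitable ✗; to s=10.6 gives 156 − 28.4×10.6 = -145.04 → no gain ✓.
High-ability (own payoff 156 − 12.5×10.6 = 23.5): to s=0 gives 42 → profitable ✗; to s=0.8 gives 68 − 12.5×0.8 = 58 → profitable ✗.
Mid-ability (own payoff 68 − 18.0×0.8 = 53.6): to s=0 gives 42 → no gain ✓; to s=10.6 gives 156 − 18.0×10.6 = -34.8 → no gain ✓.
3 of the 6 constraints hold; not an equilibrium.

3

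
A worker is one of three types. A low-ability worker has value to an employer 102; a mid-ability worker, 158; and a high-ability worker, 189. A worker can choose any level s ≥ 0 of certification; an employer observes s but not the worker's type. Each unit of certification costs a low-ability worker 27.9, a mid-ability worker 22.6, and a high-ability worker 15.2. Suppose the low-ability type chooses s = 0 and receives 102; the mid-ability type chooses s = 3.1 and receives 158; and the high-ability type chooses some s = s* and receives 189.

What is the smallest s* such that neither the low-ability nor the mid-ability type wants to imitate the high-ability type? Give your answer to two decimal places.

Mid-ability type (on-path payoff 158 − 22.6×3.1 = 87.94) won't mimic when 87.94 ≥ 189 − 22.6·s*, i.e. s* ≥ 4.47.
Low-ability type (on-path payoff 102) won't mimic when 102 ≥ 189 − 27.9·s*, i.e. s* ≥ 3.12.
Both must hold, so s* = max(3.12, 4.47) = 4.47. The mid-ability type's constraint binds.

4.47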